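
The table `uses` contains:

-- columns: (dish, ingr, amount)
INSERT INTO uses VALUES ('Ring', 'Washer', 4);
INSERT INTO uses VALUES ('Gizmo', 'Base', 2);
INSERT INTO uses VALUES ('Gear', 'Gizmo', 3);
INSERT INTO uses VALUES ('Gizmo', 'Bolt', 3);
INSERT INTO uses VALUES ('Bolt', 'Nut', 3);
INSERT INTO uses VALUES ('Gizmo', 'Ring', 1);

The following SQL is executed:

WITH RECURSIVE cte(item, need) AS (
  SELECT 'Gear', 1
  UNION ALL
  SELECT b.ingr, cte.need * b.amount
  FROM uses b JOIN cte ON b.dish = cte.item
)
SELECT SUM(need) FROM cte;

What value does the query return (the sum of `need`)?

Base: (Gear, need=1).
Iteration 1: components of {Gear} -> Gizmo = 1*3 = 3.
Iteration 2: components of {Gizmo} -> Base = 3*2 = 6, Bolt = 3*3 = 9, Ring = 3*1 = 3.
Iteration 3: components of {Base,Bolt,Ring} -> Nut = 9*3 = 27, Washer = 3*4 = 12.
Iteration 4: no further components; recursion stops.
SUM(need) = 1 + 3 + 3 + 6 + 9 + 12 + 27 = 61.

61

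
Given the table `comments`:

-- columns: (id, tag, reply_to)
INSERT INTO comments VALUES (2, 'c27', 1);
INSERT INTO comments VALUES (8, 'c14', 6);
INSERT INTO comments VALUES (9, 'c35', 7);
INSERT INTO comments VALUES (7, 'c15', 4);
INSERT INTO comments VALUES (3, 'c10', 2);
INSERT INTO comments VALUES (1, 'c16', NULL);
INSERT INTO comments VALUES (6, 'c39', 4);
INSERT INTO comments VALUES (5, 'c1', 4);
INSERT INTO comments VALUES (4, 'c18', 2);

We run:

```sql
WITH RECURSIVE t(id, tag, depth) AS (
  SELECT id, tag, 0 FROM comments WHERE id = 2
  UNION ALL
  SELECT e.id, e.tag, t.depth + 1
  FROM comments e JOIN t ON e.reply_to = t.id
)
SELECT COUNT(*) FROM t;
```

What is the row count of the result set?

Base: id=2 (c27) at depth 0.
Iteration 1: rows with reply_to in {2} -> c10 (id 3, depth 1), c18 (id 4, depth 1).
Iteration 2: rows with reply_to in {3,4} -> c1 (id 5, depth 2), c39 (id 6, depth 2), c15 (id 7, depth 2).
Iteration 3: rows with reply_to in {5,6,7} -> c14 (id 8, depth 3), c35 (id 9, depth 3).
Iteration 4: no rows with reply_to in {8,9}; recursion stops.
Total rows emitted: 8.

8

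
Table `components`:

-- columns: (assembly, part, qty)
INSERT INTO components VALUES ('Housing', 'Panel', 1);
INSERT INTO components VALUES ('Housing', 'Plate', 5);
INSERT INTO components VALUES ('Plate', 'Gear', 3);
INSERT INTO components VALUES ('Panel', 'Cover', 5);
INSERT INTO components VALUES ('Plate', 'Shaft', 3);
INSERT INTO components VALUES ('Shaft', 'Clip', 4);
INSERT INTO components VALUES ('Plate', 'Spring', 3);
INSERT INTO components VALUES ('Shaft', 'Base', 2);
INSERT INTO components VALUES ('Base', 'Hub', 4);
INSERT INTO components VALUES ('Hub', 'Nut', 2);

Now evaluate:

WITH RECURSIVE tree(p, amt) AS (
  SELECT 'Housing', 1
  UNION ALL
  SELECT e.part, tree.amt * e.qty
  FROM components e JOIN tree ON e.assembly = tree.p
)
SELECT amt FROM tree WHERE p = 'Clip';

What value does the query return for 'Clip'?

Base: (Housing, amt=1).
Iteration 1: components of {Housing} -> Panel = 1*1 = 1, Plate = 1*5 = 5.
Iteration 2: components of {Panel,Plate} -> Cover = 1*5 = 5, Gear = 5*3 = 15, Shaft = 5*3 = 15, Spring = 5*3 = 15.
Iteration 3: components of {Cover,Gear,Shaft,Spring} -> Base = 15*2 = 30, Clip = 15*4 = 60.
Iteration 4: components of {Base,Clip} -> Hub = 30*4 = 120.
Iteration 5: components of {Hub} -> Nut = 120*2 = 240.
Iteration 6: no further components; recursion stops.

60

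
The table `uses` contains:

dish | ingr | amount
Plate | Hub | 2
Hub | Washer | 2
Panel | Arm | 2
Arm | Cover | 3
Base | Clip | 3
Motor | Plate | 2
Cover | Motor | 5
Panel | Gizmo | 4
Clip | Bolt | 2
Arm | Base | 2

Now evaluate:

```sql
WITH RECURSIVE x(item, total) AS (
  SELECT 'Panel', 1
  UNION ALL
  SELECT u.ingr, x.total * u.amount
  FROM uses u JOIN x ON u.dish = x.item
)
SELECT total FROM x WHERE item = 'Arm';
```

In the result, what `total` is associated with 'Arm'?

2

Base: (Panel, total=1).
Iteration 1: components of {Panel} -> Arm = 1*2 = 2, Gizmo = 1*4 = 4.
Iteration 2: components of {Arm,Gizmo} -> Base = 2*2 = 4, Cover = 2*3 = 6.
Iteration 3: components of {Base,Cover} -> Clip = 4*3 = 12, Motor = 6*5 = 30.
Iteration 4: components of {Clip,Motor} -> Bolt = 12*2 = 24, Plate = 30*2 = 60.
Iteration 5: components of {Bolt,Plate} -> Hub = 60*2 = 120.
Iteration 6: components of {Hub} -> Washer = 120*2 = 240.
Iteration 7: no further components; recursion stops.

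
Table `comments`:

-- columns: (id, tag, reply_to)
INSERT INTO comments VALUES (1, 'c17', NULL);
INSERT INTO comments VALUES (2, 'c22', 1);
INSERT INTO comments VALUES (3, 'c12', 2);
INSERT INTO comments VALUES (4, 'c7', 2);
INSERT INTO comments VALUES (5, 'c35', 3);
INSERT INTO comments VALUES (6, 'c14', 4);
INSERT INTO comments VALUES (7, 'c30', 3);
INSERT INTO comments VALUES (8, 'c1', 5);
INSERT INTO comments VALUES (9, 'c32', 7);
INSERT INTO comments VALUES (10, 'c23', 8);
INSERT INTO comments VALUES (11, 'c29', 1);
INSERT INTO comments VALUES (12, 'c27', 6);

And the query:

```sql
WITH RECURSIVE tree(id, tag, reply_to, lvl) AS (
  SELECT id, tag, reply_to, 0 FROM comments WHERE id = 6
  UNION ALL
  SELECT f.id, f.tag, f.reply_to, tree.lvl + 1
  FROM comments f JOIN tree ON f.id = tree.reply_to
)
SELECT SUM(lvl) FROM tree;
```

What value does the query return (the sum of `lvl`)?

6

Base: id=6 (c14), reply_to=4, lvl 0.
Iteration 1: join on id=4 -> c7 (id 4, reply_to=2, lvl 1).
Iteration 2: join on id=2 -> c22 (id 2, reply_to=1, lvl 2).
Iteration 3: join on id=1 -> c17 (id 1, reply_to=NULL, lvl 3).
Iteration 4: reply_to is NULL; no match; recursion stops.
SUM(lvl) = 0 + 1 + 2 + 3 = 6.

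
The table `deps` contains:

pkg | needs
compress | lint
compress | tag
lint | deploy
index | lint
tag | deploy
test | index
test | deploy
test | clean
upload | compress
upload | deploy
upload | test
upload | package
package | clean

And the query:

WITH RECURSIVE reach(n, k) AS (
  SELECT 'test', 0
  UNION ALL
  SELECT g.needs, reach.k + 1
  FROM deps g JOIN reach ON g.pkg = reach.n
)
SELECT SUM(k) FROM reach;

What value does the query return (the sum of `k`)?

Base: (test, k=0).
Iteration 1: edges from {test} -> (clean, k=1), (deploy, k=1), (index, k=1).
Iteration 2: edges from {clean,deploy,index} -> (lint, k=2).
Iteration 3: edges from {lint} -> (deploy, k=3).
Iteration 4: no outgoing edges from {deploy}; recursion stops.
SUM(k) = 0 + 1 + 1 + 1 + 2 + 3 = 8.

8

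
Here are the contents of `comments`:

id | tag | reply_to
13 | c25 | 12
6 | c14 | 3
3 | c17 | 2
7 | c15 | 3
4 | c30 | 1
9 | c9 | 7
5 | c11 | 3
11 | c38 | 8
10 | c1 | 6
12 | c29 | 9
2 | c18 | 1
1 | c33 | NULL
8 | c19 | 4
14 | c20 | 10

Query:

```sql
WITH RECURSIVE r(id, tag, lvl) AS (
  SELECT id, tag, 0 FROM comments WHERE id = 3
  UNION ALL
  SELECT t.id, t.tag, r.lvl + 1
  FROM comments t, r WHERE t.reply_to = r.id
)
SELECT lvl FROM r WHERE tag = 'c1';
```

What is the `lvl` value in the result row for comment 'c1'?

2

Base: id=3 (c17) at lvl 0.
Iteration 1: rows with reply_to in {3} -> c11 (id 5, lvl 1), c14 (id 6, lvl 1), c15 (id 7, lvl 1).
Iteration 2: rows with reply_to in {5,6,7} -> c9 (id 9, lvl 2), c1 (id 10, lvl 2).
Iteration 3: rows with reply_to in {9,10} -> c29 (id 12, lvl 3), c20 (id 14, lvl 3).
Iteration 4: rows with reply_to in {12,14} -> c25 (id 13, lvl 4).
Iteration 5: no rows with reply_to in {13}; recursion stops.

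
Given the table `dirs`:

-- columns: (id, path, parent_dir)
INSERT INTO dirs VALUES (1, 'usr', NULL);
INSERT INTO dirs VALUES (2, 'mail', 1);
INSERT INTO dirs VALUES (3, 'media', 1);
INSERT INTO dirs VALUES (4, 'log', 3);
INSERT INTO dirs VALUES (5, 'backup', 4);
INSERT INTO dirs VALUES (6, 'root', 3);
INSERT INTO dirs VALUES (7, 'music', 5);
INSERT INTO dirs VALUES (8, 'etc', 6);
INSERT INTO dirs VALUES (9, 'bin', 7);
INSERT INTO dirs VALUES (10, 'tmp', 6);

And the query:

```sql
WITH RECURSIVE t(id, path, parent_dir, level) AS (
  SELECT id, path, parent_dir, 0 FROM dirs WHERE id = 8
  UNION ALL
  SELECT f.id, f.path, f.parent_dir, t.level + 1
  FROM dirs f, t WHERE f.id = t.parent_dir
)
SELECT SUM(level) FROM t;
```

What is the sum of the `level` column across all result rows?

6

Base: id=8 (etc), parent_dir=6, level 0.
Iteration 1: join on id=6 -> root (id 6, parent_dir=3, level 1).
Iteration 2: join on id=3 -> media (id 3, parent_dir=1, level 2).
Iteration 3: join on id=1 -> usr (id 1, parent_dir=NULL, level 3).
Iteration 4: parent_dir is NULL; no match; recursion stops.
SUM(level) = 0 + 1 + 2 + 3 = 6.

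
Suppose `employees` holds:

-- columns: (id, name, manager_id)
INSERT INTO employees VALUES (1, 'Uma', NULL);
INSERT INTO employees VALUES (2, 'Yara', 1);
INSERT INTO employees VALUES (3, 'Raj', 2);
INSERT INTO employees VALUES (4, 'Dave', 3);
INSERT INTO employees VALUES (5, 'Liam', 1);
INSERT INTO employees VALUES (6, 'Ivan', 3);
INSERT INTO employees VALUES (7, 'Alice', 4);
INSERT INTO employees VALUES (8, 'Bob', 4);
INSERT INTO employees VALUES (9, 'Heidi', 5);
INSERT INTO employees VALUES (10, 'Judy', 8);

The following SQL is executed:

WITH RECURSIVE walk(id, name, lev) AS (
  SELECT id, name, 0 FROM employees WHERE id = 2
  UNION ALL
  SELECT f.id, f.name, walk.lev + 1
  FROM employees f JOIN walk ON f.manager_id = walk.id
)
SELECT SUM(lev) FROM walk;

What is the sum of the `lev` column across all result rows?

15

Base: id=2 (Yara) at lev 0.
Iteration 1: rows with manager_id in {2} -> Raj (id 3, lev 1).
Iteration 2: rows with manager_id in {3} -> Dave (id 4, lev 2), Ivan (id 6, lev 2).
Iteration 3: rows with manager_id in {4,6} -> Alice (id 7, lev 3), Bob (id 8, lev 3).
Iteration 4: rows with manager_id in {7,8} -> Judy (id 10, lev 4).
Iteration 5: no rows with manager_id in {10}; recursion stops.
SUM(lev) = 0 + 1 + 2 + 2 + 3 + 3 + 4 = 15.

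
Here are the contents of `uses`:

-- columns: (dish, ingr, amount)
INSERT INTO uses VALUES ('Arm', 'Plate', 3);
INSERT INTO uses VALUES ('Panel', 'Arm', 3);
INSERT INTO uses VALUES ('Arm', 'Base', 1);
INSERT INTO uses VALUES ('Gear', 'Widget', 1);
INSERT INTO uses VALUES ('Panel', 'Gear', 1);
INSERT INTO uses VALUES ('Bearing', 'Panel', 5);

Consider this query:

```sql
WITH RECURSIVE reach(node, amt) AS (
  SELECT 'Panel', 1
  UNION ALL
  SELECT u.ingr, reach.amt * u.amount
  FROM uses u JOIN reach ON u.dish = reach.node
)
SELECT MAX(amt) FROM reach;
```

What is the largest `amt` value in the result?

9

Base: (Panel, amt=1).
Iteration 1: components of {Panel} -> Arm = 1*3 = 3, Gear = 1*1 = 1.
Iteration 2: components of {Arm,Gear} -> Base = 3*1 = 3, Plate = 3*3 = 9, Widget = 1*1 = 1.
Iteration 3: no further components; recursion stops.
amt values: 1, 3, 1, 9, 3, 1; the maximum is 9.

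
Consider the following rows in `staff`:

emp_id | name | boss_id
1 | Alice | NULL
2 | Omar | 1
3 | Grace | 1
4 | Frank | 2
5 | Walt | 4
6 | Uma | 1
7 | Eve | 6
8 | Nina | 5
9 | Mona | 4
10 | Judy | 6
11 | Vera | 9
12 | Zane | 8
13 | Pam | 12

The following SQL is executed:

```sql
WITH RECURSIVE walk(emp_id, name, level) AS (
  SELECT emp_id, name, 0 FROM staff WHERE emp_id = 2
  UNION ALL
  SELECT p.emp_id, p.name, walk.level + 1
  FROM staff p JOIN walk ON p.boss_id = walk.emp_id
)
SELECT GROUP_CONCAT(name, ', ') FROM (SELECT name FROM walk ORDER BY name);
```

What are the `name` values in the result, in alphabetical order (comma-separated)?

Base: emp_id=2 (Omar) at level 0.
Iteration 1: rows with boss_id in {2} -> Frank (id 4, level 1).
Iteration 2: rows with boss_id in {4} -> Walt (id 5, level 2), Mona (id 9, level 2).
Iteration 3: rows with boss_id in {5,9} -> Nina (id 8, level 3), Vera (id 11, level 3).
Iteration 4: rows with boss_id in {8,11} -> Zane (id 12, level 4).
Iteration 5: rows with boss_id in {12} -> Pam (id 13, level 5).
Iteration 6: no rows with boss_id in {13}; recursion stops.

Frank, Mona, Nina, Omar, Pam, Vera, Walt, Zane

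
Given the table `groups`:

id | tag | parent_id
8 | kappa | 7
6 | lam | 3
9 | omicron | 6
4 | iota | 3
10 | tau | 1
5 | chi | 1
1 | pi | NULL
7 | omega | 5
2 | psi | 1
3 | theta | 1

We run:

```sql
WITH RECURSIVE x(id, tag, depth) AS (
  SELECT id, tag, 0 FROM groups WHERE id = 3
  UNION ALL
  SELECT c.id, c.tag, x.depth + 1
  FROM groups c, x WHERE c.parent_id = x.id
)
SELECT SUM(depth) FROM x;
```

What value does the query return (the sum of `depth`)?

4

Base: id=3 (theta) at depth 0.
Iteration 1: rows with parent_id in {3} -> iota (id 4, depth 1), lam (id 6, depth 1).
Iteration 2: rows with parent_id in {4,6} -> omicron (id 9, depth 2).
Iteration 3: no rows with parent_id in {9}; recursion stops.
SUM(depth) = 0 + 1 + 1 + 2 = 4.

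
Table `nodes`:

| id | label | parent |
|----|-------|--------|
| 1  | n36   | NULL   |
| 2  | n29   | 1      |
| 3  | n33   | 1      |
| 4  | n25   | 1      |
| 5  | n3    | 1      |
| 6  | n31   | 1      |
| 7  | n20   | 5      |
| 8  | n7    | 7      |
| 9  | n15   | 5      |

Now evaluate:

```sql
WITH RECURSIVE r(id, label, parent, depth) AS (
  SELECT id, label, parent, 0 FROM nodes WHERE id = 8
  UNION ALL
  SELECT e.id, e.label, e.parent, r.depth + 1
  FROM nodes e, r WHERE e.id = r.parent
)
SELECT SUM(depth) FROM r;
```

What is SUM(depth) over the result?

6

Base: id=8 (n7), parent=7, depth 0.
Iteration 1: join on id=7 -> n20 (id 7, parent=5, depth 1).
Iteration 2: join on id=5 -> n3 (id 5, parent=1, depth 2).
Iteration 3: join on id=1 -> n36 (id 1, parent=NULL, depth 3).
Iteration 4: parent is NULL; no match; recursion stops.
SUM(depth) = 0 + 1 + 2 + 3 = 6.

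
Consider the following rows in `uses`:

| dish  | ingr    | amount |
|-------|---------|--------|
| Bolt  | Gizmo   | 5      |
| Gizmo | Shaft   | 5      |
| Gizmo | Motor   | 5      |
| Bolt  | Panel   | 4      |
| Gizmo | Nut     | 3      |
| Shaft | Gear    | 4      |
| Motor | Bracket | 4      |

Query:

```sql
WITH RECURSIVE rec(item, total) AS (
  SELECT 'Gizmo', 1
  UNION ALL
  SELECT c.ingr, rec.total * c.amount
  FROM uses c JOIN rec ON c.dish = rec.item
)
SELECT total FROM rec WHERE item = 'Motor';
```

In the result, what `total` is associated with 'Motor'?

Base: (Gizmo, total=1).
Iteration 1: components of {Gizmo} -> Motor = 1*5 = 5, Nut = 1*3 = 3, Shaft = 1*5 = 5.
Iteration 2: components of {Motor,Nut,Shaft} -> Bracket = 5*4 = 20, Gear = 5*4 = 20.
Iteration 3: no further components; recursion stops.

5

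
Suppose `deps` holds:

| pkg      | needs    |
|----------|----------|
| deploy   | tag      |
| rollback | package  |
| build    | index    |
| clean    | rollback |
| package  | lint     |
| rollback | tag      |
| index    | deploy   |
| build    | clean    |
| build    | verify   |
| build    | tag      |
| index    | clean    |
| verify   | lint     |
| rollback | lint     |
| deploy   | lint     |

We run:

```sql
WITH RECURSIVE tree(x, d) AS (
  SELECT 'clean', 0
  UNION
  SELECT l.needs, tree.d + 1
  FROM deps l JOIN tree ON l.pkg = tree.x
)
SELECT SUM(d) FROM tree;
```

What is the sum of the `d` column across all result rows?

10

Base: (clean, d=0).
Iteration 1: edges from {clean} -> (rollback, d=1).
Iteration 2: edges from {rollback} -> (lint, d=2), (package, d=2), (tag, d=2).
Iteration 3: edges from {lint,package,tag} -> (lint, d=3).
Iteration 4: no outgoing edges from {lint}; recursion stops.
SUM(d) = 0 + 1 + 2 + 2 + 2 + 3 = 10.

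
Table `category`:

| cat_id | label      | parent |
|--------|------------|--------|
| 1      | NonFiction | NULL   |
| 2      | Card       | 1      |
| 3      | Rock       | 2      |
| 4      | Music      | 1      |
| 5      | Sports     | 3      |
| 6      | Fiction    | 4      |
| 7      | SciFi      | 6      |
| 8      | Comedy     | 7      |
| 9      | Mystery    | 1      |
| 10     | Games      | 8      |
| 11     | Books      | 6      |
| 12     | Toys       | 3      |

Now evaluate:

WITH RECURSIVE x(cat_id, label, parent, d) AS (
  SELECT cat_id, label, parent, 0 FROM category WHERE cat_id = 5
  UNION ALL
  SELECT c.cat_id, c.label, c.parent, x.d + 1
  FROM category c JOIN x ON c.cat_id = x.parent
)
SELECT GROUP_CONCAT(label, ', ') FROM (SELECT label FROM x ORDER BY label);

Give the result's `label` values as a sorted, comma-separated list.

Base: cat_id=5 (Sports), parent=3, d 0.
Iteration 1: join on cat_id=3 -> Rock (id 3, parent=2, d 1).
Iteration 2: join on cat_id=2 -> Card (id 2, parent=1, d 2).
Iteration 3: join on cat_id=1 -> NonFiction (id 1, parent=NULL, d 3).
Iteration 4: parent is NULL; no match; recursion stops.

Card, NonFiction, Rock, Sports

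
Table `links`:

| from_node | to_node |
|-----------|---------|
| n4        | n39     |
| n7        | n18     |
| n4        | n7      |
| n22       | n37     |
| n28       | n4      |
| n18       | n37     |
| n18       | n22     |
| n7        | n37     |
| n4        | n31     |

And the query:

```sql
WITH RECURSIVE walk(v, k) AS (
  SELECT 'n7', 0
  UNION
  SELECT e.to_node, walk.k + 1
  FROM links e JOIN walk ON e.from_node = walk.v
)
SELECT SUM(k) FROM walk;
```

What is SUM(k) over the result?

Base: (n7, k=0).
Iteration 1: edges from {n7} -> (n18, k=1), (n37, k=1).
Iteration 2: edges from {n18,n37} -> (n22, k=2), (n37, k=2).
Iteration 3: edges from {n22,n37} -> (n37, k=3).
Iteration 4: no outgoing edges from {n37}; recursion stops.
SUM(k) = 0 + 1 + 1 + 2 + 2 + 3 = 9.

9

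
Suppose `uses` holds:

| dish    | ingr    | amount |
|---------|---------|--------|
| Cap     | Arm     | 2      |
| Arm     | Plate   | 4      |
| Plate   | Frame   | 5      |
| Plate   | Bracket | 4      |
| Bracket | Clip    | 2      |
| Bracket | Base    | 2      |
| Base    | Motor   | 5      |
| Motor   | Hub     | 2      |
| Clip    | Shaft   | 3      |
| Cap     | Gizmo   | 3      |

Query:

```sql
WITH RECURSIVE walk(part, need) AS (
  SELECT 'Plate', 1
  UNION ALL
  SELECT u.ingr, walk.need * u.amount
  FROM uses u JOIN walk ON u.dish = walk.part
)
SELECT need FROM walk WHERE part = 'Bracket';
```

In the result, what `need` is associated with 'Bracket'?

4

Base: (Plate, need=1).
Iteration 1: components of {Plate} -> Bracket = 1*4 = 4, Frame = 1*5 = 5.
Iteration 2: components of {Bracket,Frame} -> Base = 4*2 = 8, Clip = 4*2 = 8.
Iteration 3: components of {Base,Clip} -> Motor = 8*5 = 40, Shaft = 8*3 = 24.
Iteration 4: components of {Motor,Shaft} -> Hub = 40*2 = 80.
Iteration 5: no further components; recursion stops.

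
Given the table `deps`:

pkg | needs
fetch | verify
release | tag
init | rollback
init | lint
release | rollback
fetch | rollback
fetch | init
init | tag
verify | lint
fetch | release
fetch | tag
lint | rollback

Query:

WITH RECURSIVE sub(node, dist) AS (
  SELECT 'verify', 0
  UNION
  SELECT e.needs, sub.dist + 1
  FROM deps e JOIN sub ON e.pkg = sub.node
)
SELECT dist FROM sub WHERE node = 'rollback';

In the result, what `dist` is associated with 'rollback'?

2

Base: (verify, dist=0).
Iteration 1: edges from {verify} -> (lint, dist=1).
Iteration 2: edges from {lint} -> (rollback, dist=2).
Iteration 3: no outgoing edges from {rollback}; recursion stops.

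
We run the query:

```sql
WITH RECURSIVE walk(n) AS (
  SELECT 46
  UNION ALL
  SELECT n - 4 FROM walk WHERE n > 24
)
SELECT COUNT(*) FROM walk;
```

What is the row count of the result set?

7

Base: n=46.
Iteration 1: 46 > 24 holds -> n = 46 - 4 = 42.
Iteration 2: 42 > 24 holds -> n = 42 - 4 = 38.
Iteration 3: 38 > 24 holds -> n = 38 - 4 = 34.
Iteration 4: 34 > 24 holds -> n = 34 - 4 = 30.
Iteration 5: 30 > 24 holds -> n = 30 - 4 = 26.
Iteration 6: 26 > 24 holds -> n = 26 - 4 = 22.
Iteration 7: 22 > 24 fails; recursion stops.
Total rows emitted: 7.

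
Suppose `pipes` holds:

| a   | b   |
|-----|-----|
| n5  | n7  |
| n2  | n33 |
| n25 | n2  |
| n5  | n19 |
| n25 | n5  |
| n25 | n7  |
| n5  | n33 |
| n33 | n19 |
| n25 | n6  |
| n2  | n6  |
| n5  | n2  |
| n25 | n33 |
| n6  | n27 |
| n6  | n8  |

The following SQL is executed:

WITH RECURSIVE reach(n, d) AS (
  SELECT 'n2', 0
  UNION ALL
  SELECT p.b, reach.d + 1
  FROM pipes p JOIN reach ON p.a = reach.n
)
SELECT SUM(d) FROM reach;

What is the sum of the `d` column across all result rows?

Base: (n2, d=0).
Iteration 1: edges from {n2} -> (n33, d=1), (n6, d=1).
Iteration 2: edges from {n33,n6} -> (n19, d=2), (n27, d=2), (n8, d=2).
Iteration 3: no outgoing edges from {n19,n27,n8}; recursion stops.
SUM(d) = 0 + 1 + 1 + 2 + 2 + 2 = 8.

8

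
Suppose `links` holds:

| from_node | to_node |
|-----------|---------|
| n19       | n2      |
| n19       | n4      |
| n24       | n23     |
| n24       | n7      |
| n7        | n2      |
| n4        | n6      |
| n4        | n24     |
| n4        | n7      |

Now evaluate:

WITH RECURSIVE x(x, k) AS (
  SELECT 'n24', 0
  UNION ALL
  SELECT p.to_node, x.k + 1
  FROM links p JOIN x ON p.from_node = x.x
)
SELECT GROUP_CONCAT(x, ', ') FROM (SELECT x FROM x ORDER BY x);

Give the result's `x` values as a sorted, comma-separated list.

Base: (n24, k=0).
Iteration 1: edges from {n24} -> (n23, k=1), (n7, k=1).
Iteration 2: edges from {n23,n7} -> (n2, k=2).
Iteration 3: no outgoing edges from {n2}; recursion stops.

n2, n23, n24, n7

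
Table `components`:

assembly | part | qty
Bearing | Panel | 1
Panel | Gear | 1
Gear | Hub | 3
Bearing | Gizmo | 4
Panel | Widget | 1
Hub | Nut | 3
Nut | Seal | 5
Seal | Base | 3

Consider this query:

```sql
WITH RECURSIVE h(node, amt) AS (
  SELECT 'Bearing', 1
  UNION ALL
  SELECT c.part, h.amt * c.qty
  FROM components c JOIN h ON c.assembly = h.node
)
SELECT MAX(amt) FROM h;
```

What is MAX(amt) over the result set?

Base: (Bearing, amt=1).
Iteration 1: components of {Bearing} -> Gizmo = 1*4 = 4, Panel = 1*1 = 1.
Iteration 2: components of {Gizmo,Panel} -> Gear = 1*1 = 1, Widget = 1*1 = 1.
Iteration 3: components of {Gear,Widget} -> Hub = 1*3 = 3.
Iteration 4: components of {Hub} -> Nut = 3*3 = 9.
Iteration 5: components of {Nut} -> Seal = 9*5 = 45.
Iteration 6: components of {Seal} -> Base = 45*3 = 135.
Iteration 7: no further components; recursion stops.
amt values: 1, 1, 4, 1, 1, 3, 9, 45, 135; the maximum is 135.

135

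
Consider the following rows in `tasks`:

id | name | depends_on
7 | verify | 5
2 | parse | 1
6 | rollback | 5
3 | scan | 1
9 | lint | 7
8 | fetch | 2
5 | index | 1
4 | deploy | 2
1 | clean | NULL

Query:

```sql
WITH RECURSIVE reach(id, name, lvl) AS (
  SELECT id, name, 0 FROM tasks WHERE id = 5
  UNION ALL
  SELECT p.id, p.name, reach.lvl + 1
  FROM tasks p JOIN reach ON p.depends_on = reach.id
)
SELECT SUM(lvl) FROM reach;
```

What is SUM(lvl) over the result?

Base: id=5 (index) at lvl 0.
Iteration 1: rows with depends_on in {5} -> rollback (id 6, lvl 1), verify (id 7, lvl 1).
Iteration 2: rows with depends_on in {6,7} -> lint (id 9, lvl 2).
Iteration 3: no rows with depends_on in {9}; recursion stops.
SUM(lvl) = 0 + 1 + 1 + 2 = 4.

4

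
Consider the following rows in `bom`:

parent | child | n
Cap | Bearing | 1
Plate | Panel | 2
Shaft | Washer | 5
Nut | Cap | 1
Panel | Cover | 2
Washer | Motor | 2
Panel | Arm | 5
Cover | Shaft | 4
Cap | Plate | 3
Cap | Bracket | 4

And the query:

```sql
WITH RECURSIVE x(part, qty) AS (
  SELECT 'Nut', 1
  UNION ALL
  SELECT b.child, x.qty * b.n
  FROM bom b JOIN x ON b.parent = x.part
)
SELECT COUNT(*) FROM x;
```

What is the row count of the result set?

11

Base: (Nut, qty=1).
Iteration 1: components of {Nut} -> Cap = 1*1 = 1.
Iteration 2: components of {Cap} -> Bearing = 1*1 = 1, Bracket = 1*4 = 4, Plate = 1*3 = 3.
Iteration 3: components of {Bearing,Bracket,Plate} -> Panel = 3*2 = 6.
Iteration 4: components of {Panel} -> Arm = 6*5 = 30, Cover = 6*2 = 12.
Iteration 5: components of {Arm,Cover} -> Shaft = 12*4 = 48.
Iteration 6: components of {Shaft} -> Washer = 48*5 = 240.
Iteration 7: components of {Washer} -> Motor = 240*2 = 480.
Iteration 8: no further components; recursion stops.
Total rows emitted: 11.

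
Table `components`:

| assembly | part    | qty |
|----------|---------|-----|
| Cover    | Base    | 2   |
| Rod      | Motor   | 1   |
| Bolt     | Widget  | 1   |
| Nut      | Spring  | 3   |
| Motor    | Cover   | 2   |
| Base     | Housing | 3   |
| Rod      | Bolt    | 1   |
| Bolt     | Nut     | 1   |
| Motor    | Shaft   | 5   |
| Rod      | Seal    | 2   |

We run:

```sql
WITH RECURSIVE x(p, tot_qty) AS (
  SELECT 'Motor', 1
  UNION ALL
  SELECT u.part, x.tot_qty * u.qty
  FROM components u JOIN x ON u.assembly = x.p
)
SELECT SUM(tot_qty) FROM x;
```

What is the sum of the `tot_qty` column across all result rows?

24

Base: (Motor, tot_qty=1).
Iteration 1: components of {Motor} -> Cover = 1*2 = 2, Shaft = 1*5 = 5.
Iteration 2: components of {Cover,Shaft} -> Base = 2*2 = 4.
Iteration 3: components of {Base} -> Housing = 4*3 = 12.
Iteration 4: no further components; recursion stops.
SUM(tot_qty) = 1 + 5 + 2 + 4 + 12 = 24.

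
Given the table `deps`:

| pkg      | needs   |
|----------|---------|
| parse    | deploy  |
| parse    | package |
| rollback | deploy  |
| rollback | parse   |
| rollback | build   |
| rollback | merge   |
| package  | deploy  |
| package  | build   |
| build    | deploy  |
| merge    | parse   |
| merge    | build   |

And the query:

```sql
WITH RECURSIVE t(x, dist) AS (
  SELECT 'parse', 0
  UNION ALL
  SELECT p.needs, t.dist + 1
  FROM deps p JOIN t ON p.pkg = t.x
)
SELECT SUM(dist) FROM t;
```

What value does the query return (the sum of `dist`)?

9

Base: (parse, dist=0).
Iteration 1: edges from {parse} -> (deploy, dist=1), (package, dist=1).
Iteration 2: edges from {deploy,package} -> (build, dist=2), (deploy, dist=2).
Iteration 3: edges from {build,deploy} -> (deploy, dist=3).
Iteration 4: no outgoing edges from {deploy}; recursion stops.
SUM(dist) = 0 + 1 + 1 + 2 + 2 + 3 = 9.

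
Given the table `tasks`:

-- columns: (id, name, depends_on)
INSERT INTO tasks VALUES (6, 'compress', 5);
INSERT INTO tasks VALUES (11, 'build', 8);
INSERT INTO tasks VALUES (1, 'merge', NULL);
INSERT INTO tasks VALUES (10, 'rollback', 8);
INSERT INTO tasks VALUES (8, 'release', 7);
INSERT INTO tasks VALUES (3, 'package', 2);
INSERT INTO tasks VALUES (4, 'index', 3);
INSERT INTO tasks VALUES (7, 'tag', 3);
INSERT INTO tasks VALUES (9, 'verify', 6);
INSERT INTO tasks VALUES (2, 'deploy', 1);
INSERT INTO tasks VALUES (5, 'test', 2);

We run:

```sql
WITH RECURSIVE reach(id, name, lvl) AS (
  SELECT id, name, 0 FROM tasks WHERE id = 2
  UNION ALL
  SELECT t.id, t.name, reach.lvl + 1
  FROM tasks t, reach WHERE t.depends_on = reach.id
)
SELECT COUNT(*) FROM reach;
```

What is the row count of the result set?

Base: id=2 (deploy) at lvl 0.
Iteration 1: rows with depends_on in {2} -> package (id 3, lvl 1), test (id 5, lvl 1).
Iteration 2: rows with depends_on in {3,5} -> index (id 4, lvl 2), compress (id 6, lvl 2), tag (id 7, lvl 2).
Iteration 3: rows with depends_on in {4,6,7} -> release (id 8, lvl 3), verify (id 9, lvl 3).
Iteration 4: rows with depends_on in {8,9} -> rollback (id 10, lvl 4), build (id 11, lvl 4).
Iteration 5: no rows with depends_on in {10,11}; recursion stops.
Total rows emitted: 10.

10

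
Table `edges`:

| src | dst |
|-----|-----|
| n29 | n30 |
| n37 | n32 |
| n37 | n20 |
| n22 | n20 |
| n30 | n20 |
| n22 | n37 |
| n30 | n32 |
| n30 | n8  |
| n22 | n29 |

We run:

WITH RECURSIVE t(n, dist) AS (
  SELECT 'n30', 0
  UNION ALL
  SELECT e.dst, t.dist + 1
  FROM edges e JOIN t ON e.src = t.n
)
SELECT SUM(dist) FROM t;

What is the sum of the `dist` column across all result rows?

3

Base: (n30, dist=0).
Iteration 1: edges from {n30} -> (n20, dist=1), (n32, dist=1), (n8, dist=1).
Iteration 2: no outgoing edges from {n20,n32,n8}; recursion stops.
SUM(dist) = 0 + 1 + 1 + 1 = 3.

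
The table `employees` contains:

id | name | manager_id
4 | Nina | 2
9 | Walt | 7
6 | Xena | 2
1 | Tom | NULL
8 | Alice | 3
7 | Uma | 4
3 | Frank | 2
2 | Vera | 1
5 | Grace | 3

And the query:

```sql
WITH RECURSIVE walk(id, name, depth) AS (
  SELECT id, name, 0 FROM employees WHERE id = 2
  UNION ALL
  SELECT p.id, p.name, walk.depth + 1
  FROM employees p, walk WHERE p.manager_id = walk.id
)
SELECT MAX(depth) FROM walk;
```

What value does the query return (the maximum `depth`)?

3

Base: id=2 (Vera) at depth 0.
Iteration 1: rows with manager_id in {2} -> Frank (id 3, depth 1), Nina (id 4, depth 1), Xena (id 6, depth 1).
Iteration 2: rows with manager_id in {3,4,6} -> Grace (id 5, depth 2), Uma (id 7, depth 2), Alice (id 8, depth 2).
Iteration 3: rows with manager_id in {5,7,8} -> Walt (id 9, depth 3).
Iteration 4: no rows with manager_id in {9}; recursion stops.
depth values: 0, 1, 1, 1, 2, 2, 2, 3; the maximum is 3.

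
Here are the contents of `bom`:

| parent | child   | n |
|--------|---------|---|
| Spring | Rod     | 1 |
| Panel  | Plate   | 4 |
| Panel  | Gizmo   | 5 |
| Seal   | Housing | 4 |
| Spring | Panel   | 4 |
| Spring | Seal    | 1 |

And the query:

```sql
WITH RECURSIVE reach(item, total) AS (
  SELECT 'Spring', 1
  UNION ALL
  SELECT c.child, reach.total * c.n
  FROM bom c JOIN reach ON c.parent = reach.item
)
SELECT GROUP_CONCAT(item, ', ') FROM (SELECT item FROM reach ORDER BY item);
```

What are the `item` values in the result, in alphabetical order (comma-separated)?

Base: (Spring, total=1).
Iteration 1: components of {Spring} -> Panel = 1*4 = 4, Rod = 1*1 = 1, Seal = 1*1 = 1.
Iteration 2: components of {Panel,Rod,Seal} -> Gizmo = 4*5 = 20, Housing = 1*4 = 4, Plate = 4*4 = 16.
Iteration 3: no further components; recursion stops.

Gizmo, Housing, Panel, Plate, Rod, Seal, Spring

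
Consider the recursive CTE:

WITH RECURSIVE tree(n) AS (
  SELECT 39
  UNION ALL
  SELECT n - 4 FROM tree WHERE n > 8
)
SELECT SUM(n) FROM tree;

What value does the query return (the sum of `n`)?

207

Base: n=39.
Iteration 1: 39 > 8 holds -> n = 39 - 4 = 35.
Iteration 2: 35 > 8 holds -> n = 35 - 4 = 31.
Iteration 3: 31 > 8 holds -> n = 31 - 4 = 27.
Iteration 4: 27 > 8 holds -> n = 27 - 4 = 23.
Iteration 5: 23 > 8 holds -> n = 23 - 4 = 19.
Iteration 6: 19 > 8 holds -> n = 19 - 4 = 15.
Iteration 7: 15 > 8 holds -> n = 15 - 4 = 11.
Iteration 8: 11 > 8 holds -> n = 11 - 4 = 7.
Iteration 9: 7 > 8 fails; recursion stops.
SUM(n) = 39 + 35 + 31 + 27 + 23 + 19 + 15 + 11 + 7 = 207.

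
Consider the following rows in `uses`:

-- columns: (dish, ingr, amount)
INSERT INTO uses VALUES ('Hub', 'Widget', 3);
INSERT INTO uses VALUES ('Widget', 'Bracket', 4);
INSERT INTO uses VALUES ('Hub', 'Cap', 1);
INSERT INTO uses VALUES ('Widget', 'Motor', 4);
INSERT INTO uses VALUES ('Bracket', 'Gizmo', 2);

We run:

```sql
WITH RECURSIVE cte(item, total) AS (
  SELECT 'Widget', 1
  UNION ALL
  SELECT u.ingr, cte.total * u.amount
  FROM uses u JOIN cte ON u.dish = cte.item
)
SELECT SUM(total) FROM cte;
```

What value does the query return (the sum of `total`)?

Base: (Widget, total=1).
Iteration 1: components of {Widget} -> Bracket = 1*4 = 4, Motor = 1*4 = 4.
Iteration 2: components of {Bracket,Motor} -> Gizmo = 4*2 = 8.
Iteration 3: no further components; recursion stops.
SUM(total) = 1 + 4 + 4 + 8 = 17.

17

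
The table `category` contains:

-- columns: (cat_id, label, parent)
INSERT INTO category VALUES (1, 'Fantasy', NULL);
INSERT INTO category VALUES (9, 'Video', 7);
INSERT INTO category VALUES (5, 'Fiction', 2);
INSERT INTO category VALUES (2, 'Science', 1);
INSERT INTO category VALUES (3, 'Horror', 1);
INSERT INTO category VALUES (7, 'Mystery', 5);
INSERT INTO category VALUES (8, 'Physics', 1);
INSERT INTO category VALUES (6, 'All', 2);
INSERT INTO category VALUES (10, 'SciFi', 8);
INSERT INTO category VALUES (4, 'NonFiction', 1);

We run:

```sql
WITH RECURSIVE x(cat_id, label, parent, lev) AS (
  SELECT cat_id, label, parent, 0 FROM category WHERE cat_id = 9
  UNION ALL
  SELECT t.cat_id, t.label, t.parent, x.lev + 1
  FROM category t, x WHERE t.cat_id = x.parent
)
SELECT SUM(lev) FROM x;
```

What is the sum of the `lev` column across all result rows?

10

Base: cat_id=9 (Video), parent=7, lev 0.
Iteration 1: join on cat_id=7 -> Mystery (id 7, parent=5, lev 1).
Iteration 2: join on cat_id=5 -> Fiction (id 5, parent=2, lev 2).
Iteration 3: join on cat_id=2 -> Science (id 2, parent=1, lev 3).
Iteration 4: join on cat_id=1 -> Fantasy (id 1, parent=NULL, lev 4).
Iteration 5: parent is NULL; no match; recursion stops.
SUM(lev) = 0 + 1 + 2 + 3 + 4 = 10.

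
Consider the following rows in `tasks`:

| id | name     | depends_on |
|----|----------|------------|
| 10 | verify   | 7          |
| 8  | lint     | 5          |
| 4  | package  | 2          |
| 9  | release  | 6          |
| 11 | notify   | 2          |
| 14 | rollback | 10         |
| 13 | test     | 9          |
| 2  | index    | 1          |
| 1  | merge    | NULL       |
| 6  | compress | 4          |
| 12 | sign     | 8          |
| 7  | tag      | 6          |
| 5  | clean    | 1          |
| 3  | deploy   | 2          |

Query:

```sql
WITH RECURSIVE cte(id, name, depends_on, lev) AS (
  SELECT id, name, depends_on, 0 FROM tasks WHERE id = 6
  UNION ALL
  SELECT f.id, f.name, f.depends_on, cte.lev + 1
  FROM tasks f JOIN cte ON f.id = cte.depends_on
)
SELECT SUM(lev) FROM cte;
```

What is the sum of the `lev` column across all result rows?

6

Base: id=6 (compress), depends_on=4, lev 0.
Iteration 1: join on id=4 -> package (id 4, depends_on=2, lev 1).
Iteration 2: join on id=2 -> index (id 2, depends_on=1, lev 2).
Iteration 3: join on id=1 -> merge (id 1, depends_on=NULL, lev 3).
Iteration 4: depends_on is NULL; no match; recursion stops.
SUM(lev) = 0 + 1 + 2 + 3 = 6.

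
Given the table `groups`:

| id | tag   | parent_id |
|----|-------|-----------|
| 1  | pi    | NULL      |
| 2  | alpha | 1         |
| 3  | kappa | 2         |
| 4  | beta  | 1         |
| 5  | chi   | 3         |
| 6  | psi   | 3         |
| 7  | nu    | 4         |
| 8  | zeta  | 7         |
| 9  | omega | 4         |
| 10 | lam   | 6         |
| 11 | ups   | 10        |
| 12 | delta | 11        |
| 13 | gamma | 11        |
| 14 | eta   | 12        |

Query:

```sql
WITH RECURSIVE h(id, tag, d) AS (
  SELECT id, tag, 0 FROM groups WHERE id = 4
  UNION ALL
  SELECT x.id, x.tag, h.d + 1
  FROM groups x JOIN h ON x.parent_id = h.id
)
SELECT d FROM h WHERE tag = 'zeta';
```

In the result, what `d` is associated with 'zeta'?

Base: id=4 (beta) at d 0.
Iteration 1: rows with parent_id in {4} -> nu (id 7, d 1), omega (id 9, d 1).
Iteration 2: rows with parent_id in {7,9} -> zeta (id 8, d 2).
Iteration 3: no rows with parent_id in {8}; recursion stops.

2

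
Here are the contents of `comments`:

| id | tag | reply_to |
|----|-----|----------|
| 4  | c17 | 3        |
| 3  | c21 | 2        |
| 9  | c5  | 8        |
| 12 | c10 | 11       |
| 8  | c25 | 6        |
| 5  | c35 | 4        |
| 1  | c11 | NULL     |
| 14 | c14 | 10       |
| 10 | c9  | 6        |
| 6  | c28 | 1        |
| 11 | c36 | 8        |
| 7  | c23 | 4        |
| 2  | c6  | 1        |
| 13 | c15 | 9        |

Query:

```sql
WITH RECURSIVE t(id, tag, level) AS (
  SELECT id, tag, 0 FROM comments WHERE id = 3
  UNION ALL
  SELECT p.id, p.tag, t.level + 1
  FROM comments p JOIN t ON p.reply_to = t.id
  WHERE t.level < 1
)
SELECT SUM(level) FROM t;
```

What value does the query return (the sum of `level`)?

Base: id=3 (c21) at level 0.
Iteration 1: rows with reply_to in {3} -> c17 (id 4, level 1).
Iteration 2: level < 1 fails for all current rows; recursion stops.
SUM(level) = 0 + 1 = 1.

1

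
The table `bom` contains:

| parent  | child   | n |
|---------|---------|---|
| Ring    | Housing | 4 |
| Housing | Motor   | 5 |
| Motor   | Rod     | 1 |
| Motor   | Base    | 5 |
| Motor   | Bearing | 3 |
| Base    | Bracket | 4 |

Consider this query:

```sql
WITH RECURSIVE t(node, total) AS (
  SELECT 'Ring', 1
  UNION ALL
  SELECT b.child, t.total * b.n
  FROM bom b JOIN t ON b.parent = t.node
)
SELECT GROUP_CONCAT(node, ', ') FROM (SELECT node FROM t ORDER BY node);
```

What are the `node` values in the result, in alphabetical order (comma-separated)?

Base: (Ring, total=1).
Iteration 1: components of {Ring} -> Housing = 1*4 = 4.
Iteration 2: components of {Housing} -> Motor = 4*5 = 20.
Iteration 3: components of {Motor} -> Base = 20*5 = 100, Bearing = 20*3 = 60, Rod = 20*1 = 20.
Iteration 4: components of {Base,Bearing,Rod} -> Bracket = 100*4 = 400.
Iteration 5: no further components; recursion stops.

Base, Bearing, Bracket, Housing, Motor, Ring, Rod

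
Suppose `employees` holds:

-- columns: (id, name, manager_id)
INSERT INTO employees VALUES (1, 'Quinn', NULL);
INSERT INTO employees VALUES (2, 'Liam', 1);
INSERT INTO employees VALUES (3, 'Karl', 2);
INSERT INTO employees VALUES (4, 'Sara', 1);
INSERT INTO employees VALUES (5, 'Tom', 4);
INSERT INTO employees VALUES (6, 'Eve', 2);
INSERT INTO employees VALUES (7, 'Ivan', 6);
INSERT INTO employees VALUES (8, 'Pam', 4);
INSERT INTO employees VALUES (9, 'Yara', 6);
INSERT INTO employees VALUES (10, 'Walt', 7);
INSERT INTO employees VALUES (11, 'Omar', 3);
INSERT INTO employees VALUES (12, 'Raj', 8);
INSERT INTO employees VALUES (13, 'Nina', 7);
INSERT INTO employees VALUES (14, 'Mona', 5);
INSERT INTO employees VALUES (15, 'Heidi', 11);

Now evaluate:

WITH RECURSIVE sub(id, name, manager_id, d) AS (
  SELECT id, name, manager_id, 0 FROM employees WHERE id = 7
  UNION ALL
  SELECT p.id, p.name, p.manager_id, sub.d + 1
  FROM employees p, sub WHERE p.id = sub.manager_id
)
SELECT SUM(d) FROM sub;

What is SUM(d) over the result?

6

Base: id=7 (Ivan), manager_id=6, d 0.
Iteration 1: join on id=6 -> Eve (id 6, manager_id=2, d 1).
Iteration 2: join on id=2 -> Liam (id 2, manager_id=1, d 2).
Iteration 3: join on id=1 -> Quinn (id 1, manager_id=NULL, d 3).
Iteration 4: manager_id is NULL; no match; recursion stops.
SUM(d) = 0 + 1 + 2 + 3 = 6.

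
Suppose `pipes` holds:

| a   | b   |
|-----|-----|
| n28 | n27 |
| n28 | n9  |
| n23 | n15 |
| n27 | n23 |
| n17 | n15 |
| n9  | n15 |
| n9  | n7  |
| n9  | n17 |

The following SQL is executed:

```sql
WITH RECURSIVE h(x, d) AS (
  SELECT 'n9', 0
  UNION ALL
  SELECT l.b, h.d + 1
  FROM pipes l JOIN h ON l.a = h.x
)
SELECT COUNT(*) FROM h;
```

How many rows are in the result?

5

Base: (n9, d=0).
Iteration 1: edges from {n9} -> (n15, d=1), (n17, d=1), (n7, d=1).
Iteration 2: edges from {n15,n17,n7} -> (n15, d=2).
Iteration 3: no outgoing edges from {n15}; recursion stops.
Total rows emitted: 5.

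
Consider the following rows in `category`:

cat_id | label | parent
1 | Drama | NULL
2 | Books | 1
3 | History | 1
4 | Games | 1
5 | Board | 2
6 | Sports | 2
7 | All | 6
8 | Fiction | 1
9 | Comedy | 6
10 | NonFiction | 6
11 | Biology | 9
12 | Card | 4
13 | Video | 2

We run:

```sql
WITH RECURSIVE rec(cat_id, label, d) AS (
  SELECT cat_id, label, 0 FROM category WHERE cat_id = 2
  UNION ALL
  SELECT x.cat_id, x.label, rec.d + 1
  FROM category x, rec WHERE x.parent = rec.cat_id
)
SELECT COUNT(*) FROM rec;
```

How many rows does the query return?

Base: cat_id=2 (Books) at d 0.
Iteration 1: rows with parent in {2} -> Board (id 5, d 1), Sports (id 6, d 1), Video (id 13, d 1).
Iteration 2: rows with parent in {5,6,13} -> All (id 7, d 2), Comedy (id 9, d 2), NonFiction (id 10, d 2).
Iteration 3: rows with parent in {7,9,10} -> Biology (id 11, d 3).
Iteration 4: no rows with parent in {11}; recursion stops.
Total rows emitted: 8.

8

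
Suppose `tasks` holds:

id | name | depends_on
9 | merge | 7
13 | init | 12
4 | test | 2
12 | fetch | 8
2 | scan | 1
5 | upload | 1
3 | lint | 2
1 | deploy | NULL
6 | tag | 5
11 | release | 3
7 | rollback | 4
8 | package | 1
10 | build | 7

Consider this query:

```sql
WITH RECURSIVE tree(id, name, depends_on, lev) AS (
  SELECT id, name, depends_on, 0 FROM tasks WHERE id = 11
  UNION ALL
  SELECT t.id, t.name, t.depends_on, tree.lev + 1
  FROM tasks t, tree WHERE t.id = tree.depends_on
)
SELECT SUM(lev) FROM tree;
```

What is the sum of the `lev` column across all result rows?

6

Base: id=11 (release), depends_on=3, lev 0.
Iteration 1: join on id=3 -> lint (id 3, depends_on=2, lev 1).
Iteration 2: join on id=2 -> scan (id 2, depends_on=1, lev 2).
Iteration 3: join on id=1 -> deploy (id 1, depends_on=NULL, lev 3).
Iteration 4: depends_on is NULL; no match; recursion stops.
SUM(lev) = 0 + 1 + 2 + 3 = 6.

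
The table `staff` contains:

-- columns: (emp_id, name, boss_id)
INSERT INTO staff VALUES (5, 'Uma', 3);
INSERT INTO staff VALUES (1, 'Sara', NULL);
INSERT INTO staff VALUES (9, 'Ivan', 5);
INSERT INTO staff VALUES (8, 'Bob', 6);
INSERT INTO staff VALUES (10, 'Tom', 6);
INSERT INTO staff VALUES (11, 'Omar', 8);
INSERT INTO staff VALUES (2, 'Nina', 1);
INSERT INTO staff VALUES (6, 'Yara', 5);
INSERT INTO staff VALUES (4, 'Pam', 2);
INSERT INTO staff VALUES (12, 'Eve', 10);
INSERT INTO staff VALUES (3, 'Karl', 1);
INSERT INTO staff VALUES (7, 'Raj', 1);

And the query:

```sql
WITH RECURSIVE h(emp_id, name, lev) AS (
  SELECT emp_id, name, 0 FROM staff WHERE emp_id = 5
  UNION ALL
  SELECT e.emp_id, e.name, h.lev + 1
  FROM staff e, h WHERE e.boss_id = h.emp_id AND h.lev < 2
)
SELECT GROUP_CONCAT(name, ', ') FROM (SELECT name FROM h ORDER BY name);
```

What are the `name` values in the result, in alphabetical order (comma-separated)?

Base: emp_id=5 (Uma) at lev 0.
Iteration 1: rows with boss_id in {5} -> Yara (id 6, lev 1), Ivan (id 9, lev 1).
Iteration 2: rows with boss_id in {6,9} -> Bob (id 8, lev 2), Tom (id 10, lev 2).
Iteration 3: lev < 2 fails for all current rows; recursion stops.

Bob, Ivan, Tom, Uma, Yara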